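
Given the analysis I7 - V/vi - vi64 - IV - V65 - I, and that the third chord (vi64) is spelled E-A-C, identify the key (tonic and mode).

C major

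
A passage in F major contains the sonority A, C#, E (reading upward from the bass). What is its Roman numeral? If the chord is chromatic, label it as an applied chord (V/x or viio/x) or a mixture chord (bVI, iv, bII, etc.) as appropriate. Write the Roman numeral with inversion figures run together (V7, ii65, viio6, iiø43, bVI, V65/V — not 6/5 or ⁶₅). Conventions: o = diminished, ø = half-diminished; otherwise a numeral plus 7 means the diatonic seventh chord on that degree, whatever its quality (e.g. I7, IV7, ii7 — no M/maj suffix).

V/vi

The pitches A-C#-E form a major triad rooted on A.
A is not a diatonic chord root with this quality in F major, but it lies a perfect fifth above D (vi), so the chord functions as an applied dominant of vi.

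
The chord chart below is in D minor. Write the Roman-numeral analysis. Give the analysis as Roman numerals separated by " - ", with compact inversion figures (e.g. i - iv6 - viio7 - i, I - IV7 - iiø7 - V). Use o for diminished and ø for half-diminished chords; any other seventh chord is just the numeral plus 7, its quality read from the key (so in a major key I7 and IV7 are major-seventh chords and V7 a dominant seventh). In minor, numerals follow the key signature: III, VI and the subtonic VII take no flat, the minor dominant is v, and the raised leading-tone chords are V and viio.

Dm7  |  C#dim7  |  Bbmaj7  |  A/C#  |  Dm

Dm7: root D is the tonic; minor seventh chord there is i7.
C#dim7: root C# is the leading tone; fully diminished seventh chord there is viio7.
Bbmaj7: root Bb is the submediant; major seventh chord there is VI7.
A/C# has root A, degree 5 in D minor, so V6.
Dm: root D is the tonic; minor triad there is i.

i7 - viio7 - VI7 - V6 - i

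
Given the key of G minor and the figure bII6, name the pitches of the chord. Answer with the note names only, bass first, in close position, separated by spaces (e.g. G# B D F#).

bII6 is the Neapolitan sixth — a major triad on the lowered second degree, here in its customary first inversion. In G minor that root is Ab.
So the chord is Ab-C-Eb.
With the 6 figure the chord is in first inversion; from the bass C upward in close position it reads C-Eb-Ab.

C Eb Ab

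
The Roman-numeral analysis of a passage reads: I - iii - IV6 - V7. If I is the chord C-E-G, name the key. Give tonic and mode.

The anchor chord is a major triad on C, labeled I.
If C is scale degree 1 and the mode makes that degree carry a major triad, the tonic is C and the mode is major.

C major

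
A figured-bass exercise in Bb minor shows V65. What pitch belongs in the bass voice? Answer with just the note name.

A

V in Bb minor has root F; the chord is F-A-C-Eb.
The figure 65 means first inversion — the third is in the bass.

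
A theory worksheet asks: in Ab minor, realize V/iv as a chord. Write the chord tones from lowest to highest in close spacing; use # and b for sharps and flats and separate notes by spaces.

Ab C Eb

The slash means an applied dominant: we want the dominant of iv. In Ab minor, iv is Db minor, and its dominant is built on Ab.
Building a major triad on Ab gives Ab-C-Eb.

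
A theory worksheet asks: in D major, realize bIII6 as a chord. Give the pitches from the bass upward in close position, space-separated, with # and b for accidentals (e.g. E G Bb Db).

A C F

Scale degree 3 in D major is F#; lowering it a half step gives F. bIII6 is a major triad on the lowered third degree, borrowed from the parallel minor.
So the chord is F-A-C.
The figured bass 6 indicates first inversion, placing the third (A) in the bass: A-C-F.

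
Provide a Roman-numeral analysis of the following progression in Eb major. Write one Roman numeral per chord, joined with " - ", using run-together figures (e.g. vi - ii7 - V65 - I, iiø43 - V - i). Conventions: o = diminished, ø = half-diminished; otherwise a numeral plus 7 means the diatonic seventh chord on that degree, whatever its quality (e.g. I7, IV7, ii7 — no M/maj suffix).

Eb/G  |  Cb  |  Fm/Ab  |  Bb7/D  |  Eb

I6 - bVI - ii6 - V65 - I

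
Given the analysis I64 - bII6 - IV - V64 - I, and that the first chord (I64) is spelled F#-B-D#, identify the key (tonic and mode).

The anchor chord is a major triad on B, labeled I64.
If B is scale degree 1 and the mode makes that degree carry a major triad, the tonic is B and the mode is major.

B major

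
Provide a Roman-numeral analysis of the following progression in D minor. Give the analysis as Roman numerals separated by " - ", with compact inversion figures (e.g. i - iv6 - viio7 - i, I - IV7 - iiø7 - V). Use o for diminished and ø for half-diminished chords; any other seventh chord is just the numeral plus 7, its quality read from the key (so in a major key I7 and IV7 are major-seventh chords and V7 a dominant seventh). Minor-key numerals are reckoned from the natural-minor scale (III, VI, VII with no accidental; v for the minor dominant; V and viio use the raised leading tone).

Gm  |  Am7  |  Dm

Gm has root G, degree 4 in D minor, so iv.
Am7: root A is the dominant; minor seventh chord there is v7.
Dm: root D is the tonic; minor triad there is i.

iv - v7 - i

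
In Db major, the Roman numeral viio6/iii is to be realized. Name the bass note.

The applied chord viio6/iii is rooted on E: E-G-Bb.
The figure 6 means first inversion — the third is in the bass.

G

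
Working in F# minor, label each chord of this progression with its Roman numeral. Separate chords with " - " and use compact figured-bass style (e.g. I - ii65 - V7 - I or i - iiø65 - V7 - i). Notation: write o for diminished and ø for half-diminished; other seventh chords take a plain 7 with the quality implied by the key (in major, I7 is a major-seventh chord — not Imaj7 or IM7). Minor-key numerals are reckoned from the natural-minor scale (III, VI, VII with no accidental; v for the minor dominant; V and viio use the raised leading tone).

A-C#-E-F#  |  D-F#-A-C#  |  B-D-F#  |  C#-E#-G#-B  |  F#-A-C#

A-C#-E-F#: root F# is the tonic; minor seventh chord there is i65.
D-F#-A-C#: major seventh chord on D = scale degree 6 → VI7.
B-D-F#: minor triad on B = scale degree 4 → iv.
C#-E#-G#-B: root C# is the dominant; dominant seventh chord there is V7.
F#-A-C#: minor triad on F# = scale degree 1 → i.

i65 - VI7 - iv - V7 - i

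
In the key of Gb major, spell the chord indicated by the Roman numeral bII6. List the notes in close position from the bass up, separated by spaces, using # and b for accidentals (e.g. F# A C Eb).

Scale degree 2 in Gb major is Ab; lowering it a half step gives Abb. bII6 is the Neapolitan sixth — a major triad on the lowered second degree, here in its customary first inversion.
So the chord is Abb-Cb-Ebb.
With the 6 figure the chord is in first inversion; from the bass Cb upward in close position it reads Cb-Ebb-Abb.

Cb Ebb Abb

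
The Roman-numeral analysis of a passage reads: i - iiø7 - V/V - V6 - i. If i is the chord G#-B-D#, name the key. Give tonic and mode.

G# minor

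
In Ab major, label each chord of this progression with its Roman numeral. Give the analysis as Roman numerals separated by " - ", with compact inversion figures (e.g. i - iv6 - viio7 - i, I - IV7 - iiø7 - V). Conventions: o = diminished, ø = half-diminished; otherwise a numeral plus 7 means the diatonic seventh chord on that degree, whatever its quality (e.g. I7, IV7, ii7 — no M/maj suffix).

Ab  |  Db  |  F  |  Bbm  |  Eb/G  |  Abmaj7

I - IV - V/ii - ii - V6 - I7

Ab: root Ab is the tonic; major triad there is I.
Db: root Db is the subdominant; major triad there is IV.
F: a major triad on F, the applied dominant of ii → V/ii.
Bbm: minor triad on Bb = scale degree 2 → ii.
Eb/G: major triad on Eb = scale degree 5 → V6.
Abmaj7 has root Ab, degree 1 in Ab major, so I7.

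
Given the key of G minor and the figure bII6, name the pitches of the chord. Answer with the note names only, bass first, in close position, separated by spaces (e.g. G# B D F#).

C Eb Ab

bII6 is the Neapolitan sixth — a major triad on the lowered second degree, here in its customary first inversion. In G minor that root is Ab.
So the chord is Ab-C-Eb, a major triad.
The figured bass 6 indicates first inversion, placing the third (C) in the bass: C-Eb-Ab.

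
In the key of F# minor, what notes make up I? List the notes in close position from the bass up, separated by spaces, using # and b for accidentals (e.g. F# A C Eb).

Scale degree 1 in F# minor is F#; here the chord built on it is altered to a major triad. I is the major tonic (Picardy third), borrowed from the parallel major.
So the chord is F#-A#-C#, a major triad.

F# A# C#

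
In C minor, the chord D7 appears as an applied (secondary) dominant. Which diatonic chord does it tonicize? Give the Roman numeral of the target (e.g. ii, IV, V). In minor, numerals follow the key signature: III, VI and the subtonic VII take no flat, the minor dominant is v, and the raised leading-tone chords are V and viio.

The chord is a dominant seventh chord on D.
A dominant resolves down a perfect fifth: D → G. In C minor, G is scale degree 5, i.e. V.

V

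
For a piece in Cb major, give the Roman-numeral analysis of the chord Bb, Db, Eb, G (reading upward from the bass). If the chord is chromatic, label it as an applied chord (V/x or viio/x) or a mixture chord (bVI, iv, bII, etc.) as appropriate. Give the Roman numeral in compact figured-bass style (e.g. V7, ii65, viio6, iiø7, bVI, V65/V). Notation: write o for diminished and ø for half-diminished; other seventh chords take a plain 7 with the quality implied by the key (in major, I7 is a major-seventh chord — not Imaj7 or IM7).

V43/vi

The pitches Eb-G-Bb-Db form a dominant seventh chord rooted on Eb.
Eb is not a diatonic chord root with this quality in Cb major, but it lies a perfect fifth above Ab (vi), so the chord functions as an applied dominant of vi.
With Bb in the bass the chord is in second inversion, so the figured bass is 43.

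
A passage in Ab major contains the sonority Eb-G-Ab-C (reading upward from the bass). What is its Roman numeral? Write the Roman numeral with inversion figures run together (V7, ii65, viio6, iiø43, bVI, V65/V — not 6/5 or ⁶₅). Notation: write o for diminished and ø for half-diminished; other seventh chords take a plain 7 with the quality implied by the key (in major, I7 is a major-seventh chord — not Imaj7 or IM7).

I43

Stacked in thirds the chord is Ab-C-Eb-G: a major seventh chord on Ab.
Ab is scale degree 1 in Ab major, and a major seventh chord on that degree is written I7.
With Eb in the bass the chord is in second inversion, so the figured bass is 43.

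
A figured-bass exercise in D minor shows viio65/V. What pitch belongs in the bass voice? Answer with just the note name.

The applied chord viio65/V is rooted on G#: G#-B-D-F.
The figure 65 means first inversion — the third is in the bass.

B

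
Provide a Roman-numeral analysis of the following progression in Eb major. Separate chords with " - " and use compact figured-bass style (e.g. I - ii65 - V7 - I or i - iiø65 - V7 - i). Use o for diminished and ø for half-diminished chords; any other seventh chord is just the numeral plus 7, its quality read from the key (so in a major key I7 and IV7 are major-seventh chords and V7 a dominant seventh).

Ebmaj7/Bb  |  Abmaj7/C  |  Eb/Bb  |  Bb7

I43 - IV65 - I64 - V7

Ebmaj7/Bb: major seventh chord on Eb = scale degree 1 → I43.
Abmaj7/C: major seventh chord on Ab = scale degree 4 → IV65.
Eb/Bb: root Eb is the tonic; major triad there is I64.
Bb7: root Bb is the dominant; dominant seventh chord there is V7.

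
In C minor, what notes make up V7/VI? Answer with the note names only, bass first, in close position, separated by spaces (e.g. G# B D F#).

Eb G Bb Db

The slash means an applied dominant: we want the dominant of VI. In C minor, VI is Ab major, and its dominant is built on Eb.
Building a dominant seventh chord on Eb gives Eb-G-Bb-Db.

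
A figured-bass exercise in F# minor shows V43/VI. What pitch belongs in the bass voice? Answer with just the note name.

E

The applied chord V43/VI is rooted on A: A-C#-E-G.
The figure 43 means second inversion — the fifth is in the bass.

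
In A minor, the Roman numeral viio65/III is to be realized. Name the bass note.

The applied chord viio65/III is rooted on B: B-D-F-Ab.
The figure 65 means first inversion — the third is in the bass.

D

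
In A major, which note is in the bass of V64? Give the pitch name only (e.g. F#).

B

V in A major has root E; the chord is E-G#-B.
The figure 64 means second inversion — the fifth is in the bass.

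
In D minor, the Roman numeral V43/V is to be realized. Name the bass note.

The applied chord V43/V is rooted on E: E-G#-B-D.
The figure 43 means second inversion — the fifth is in the bass.

B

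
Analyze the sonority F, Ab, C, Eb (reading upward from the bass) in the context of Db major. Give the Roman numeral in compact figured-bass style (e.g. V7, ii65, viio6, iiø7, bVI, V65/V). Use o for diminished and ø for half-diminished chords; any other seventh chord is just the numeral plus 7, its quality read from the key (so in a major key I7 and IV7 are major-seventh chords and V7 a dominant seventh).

iii7

The pitches F-Ab-C-Eb form a minor seventh chord rooted on F.
In Db major, F is the mediant; the diatonic minor seventh chord there is iii7.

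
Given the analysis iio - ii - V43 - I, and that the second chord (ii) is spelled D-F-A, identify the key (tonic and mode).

C major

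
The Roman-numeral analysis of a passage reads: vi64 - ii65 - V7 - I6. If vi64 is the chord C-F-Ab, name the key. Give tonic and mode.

Ab major

The chord Fm/C is a minor triad rooted on F; its label is vi64.
If F is scale degree 6 and the mode makes that degree carry a minor triad, the tonic is Ab and the mode is major.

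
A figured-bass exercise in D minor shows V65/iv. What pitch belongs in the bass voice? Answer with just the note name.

F#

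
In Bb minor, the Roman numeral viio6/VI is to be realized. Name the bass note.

Ab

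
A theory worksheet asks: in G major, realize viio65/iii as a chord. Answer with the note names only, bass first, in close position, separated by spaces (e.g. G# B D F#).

The slash marks an applied leading-tone chord: viio of iii. In G major, iii is B, so the leading tone to it is A#, a half step below.
Building a fully diminished seventh chord on A# gives A#-C#-E-G.
The figured bass 65 indicates first inversion, placing the third (C#) in the bass: C#-E-G-A#.

C# E G A#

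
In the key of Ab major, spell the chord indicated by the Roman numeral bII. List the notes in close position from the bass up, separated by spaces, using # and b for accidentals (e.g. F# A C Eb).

bII is the Neapolitan chord — a major triad on the lowered second degree. In Ab major that root is Bbb.
So the chord is Bbb-Db-Fb, a major triad.

Bbb Db Fb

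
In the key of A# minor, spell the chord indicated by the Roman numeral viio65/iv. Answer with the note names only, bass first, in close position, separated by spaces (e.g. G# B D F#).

E# G# B C##

viio65/iv is a secondary leading-tone chord. The target iv is D# in A# minor; the applied chord is rooted a semitone below, on C##.
Building a fully diminished seventh chord on C## gives C##-E#-G#-B.
With the 65 figure the chord is in first inversion; from the bass E# upward in close position it reads E#-G#-B-C##.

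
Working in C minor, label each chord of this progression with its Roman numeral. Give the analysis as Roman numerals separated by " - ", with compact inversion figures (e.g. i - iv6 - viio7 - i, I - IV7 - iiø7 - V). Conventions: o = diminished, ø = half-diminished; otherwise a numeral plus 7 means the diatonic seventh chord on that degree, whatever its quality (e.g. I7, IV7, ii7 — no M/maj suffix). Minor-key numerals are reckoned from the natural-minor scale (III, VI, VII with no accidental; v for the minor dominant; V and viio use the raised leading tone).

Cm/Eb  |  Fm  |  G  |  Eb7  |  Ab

i6 - iv - V - V7/VI - VI

Cm/Eb has root C, degree 1 in C minor, so i6.
Fm: root F is the subdominant; minor triad there is iv.
G has root G, degree 5 in C minor, so V.
Eb7: a dominant seventh chord on Eb, the applied dominant of VI → V7/VI.
Ab: major triad on Ab = scale degree 6 → VI.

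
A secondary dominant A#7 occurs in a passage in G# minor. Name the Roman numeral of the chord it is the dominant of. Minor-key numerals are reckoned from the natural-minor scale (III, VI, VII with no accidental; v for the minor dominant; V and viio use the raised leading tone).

V

The chord is a dominant seventh chord on A#.
A dominant resolves down a perfect fifth: A# → D#. In G# minor, D# is scale degree 5, i.e. V.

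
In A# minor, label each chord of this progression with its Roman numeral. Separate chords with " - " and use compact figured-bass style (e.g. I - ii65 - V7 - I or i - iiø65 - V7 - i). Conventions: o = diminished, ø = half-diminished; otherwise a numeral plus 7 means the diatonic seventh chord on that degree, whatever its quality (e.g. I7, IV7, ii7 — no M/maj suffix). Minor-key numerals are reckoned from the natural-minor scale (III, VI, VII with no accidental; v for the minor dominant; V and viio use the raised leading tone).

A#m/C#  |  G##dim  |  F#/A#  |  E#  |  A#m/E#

i6 - viio - VI6 - V - i64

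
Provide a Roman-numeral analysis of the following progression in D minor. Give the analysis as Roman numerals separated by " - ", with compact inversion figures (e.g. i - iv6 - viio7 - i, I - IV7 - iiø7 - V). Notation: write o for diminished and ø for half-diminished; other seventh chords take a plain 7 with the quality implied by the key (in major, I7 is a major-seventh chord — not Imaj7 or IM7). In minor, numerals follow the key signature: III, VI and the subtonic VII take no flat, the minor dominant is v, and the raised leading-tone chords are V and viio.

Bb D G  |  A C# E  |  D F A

Bb-D-G has root G, degree 4 in D minor, so iv6.
A-C#-E: root A is the dominant; major triad there is V.
D-F-A: root D is the tonic; minor triad there is i.

iv6 - V - i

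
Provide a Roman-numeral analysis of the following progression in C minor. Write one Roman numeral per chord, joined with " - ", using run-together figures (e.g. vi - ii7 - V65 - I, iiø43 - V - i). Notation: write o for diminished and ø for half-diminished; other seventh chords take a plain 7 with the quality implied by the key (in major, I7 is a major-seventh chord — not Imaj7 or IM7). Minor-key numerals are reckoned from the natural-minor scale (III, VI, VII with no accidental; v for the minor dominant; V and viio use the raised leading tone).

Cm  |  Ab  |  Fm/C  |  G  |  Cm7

Cm: minor triad on C = scale degree 1 → i.
Ab: root Ab is the submediant; major triad there is VI.
Fm/C: root F is the subdominant; minor triad there is iv64.
G has root G, degree 5 in C minor, so V.
Cm7: minor seventh chord on C = scale degree 1 → i7.

i - VI - iv64 - V - i7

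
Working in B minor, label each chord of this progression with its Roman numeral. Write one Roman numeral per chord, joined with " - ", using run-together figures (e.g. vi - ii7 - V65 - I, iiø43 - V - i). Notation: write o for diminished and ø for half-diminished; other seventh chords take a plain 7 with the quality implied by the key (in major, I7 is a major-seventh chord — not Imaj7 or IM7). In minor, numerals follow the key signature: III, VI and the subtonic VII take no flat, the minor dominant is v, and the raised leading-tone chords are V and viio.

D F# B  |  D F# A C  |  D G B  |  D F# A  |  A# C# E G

D-F#-B: root B is the tonic; minor triad there is i6.
D-F#-A-C: a dominant seventh chord on D, the applied dominant of VI → V7/VI.
D-G-B: root G is the submediant; major triad there is VI64.
D-F#-A: major triad on D = scale degree 3 → III.
A#-C#-E-G: fully diminished seventh chord on A# = scale degree 7 → viio7.

i6 - V7/VI - VI64 - III - viio7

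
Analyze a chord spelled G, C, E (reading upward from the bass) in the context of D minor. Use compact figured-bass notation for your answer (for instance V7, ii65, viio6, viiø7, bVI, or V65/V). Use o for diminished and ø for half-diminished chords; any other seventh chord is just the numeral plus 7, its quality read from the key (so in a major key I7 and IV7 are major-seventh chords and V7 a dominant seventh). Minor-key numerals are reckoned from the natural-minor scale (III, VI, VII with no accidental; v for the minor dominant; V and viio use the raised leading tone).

Stacked in thirds the chord is C-E-G: a major triad on C.
C is scale degree 7 in D minor, and a major triad on that degree is written VII.
With G in the bass the chord is in second inversion, so the figured bass is 64.

VII64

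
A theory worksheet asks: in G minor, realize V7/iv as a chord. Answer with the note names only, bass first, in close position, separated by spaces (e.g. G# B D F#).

G B D F

The slash means an applied dominant: we want the dominant of iv. In G minor, iv is C minor, and its dominant is built on G.
Building a dominant seventh chord on G gives G-B-D-F.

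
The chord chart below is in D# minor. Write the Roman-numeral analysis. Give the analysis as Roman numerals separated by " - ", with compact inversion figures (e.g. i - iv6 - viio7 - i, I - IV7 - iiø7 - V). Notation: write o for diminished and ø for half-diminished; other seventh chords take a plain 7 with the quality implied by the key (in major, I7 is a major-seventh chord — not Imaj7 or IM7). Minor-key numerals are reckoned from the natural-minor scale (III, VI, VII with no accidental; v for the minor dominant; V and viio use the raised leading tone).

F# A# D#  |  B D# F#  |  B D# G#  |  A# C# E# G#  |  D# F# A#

F#-A#-D#: root D# is the tonic; minor triad there is i6.
B-D#-F#: root B is the submediant; major triad there is VI.
B-D#-G#: root G# is the subdominant; minor triad there is iv6.
A#-C#-E#-G# has root A#, degree 5 in D# minor, so v7.
D#-F#-A#: minor triad on D# = scale degree 1 → i.

i6 - VI - iv6 - v7 - i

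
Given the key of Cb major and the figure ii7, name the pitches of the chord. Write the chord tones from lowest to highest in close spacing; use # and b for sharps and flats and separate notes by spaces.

Db Fb Ab Cb

In Cb major, the supertonic is Db, and the diatonic chord built there is a minor seventh chord.
That chord is spelled Db-Fb-Ab-Cb.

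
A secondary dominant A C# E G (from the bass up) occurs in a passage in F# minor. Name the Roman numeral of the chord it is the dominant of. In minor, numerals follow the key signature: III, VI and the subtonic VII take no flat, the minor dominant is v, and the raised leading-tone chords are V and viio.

The chord is a dominant seventh chord on A.
A dominant resolves down a perfect fifth: A → D. In F# minor, D is scale degree 6, i.e. VI.

VI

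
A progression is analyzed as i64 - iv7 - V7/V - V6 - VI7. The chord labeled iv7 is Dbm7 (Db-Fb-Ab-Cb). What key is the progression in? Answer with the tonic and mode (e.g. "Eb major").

Ab minor

iv7 is given as Db-Fb-Ab-Cb — a minor seventh chord with root Db.
Counting down 3 scale steps from Db places the tonic on Ab; a minor seventh chord on degree 4 is diatonic only in minor.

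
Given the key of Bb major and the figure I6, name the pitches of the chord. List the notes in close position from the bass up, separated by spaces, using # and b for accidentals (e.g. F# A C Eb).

D F Bb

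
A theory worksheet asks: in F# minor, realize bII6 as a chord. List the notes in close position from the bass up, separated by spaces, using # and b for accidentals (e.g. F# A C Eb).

B D G

bII6 is the Neapolitan sixth — a major triad on the lowered second degree, here in its customary first inversion. In F# minor that root is G.
So the chord is G-B-D, a major triad.
The figured bass 6 indicates first inversion, placing the third (B) in the bass: B-D-G.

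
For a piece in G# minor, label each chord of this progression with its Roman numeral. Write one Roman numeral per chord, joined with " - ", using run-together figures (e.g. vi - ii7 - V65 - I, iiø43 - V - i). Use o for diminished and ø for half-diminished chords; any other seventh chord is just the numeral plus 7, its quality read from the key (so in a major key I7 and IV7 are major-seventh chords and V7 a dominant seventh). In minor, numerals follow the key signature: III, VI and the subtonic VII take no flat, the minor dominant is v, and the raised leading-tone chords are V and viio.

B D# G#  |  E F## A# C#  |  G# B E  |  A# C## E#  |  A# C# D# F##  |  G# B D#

i6 - viio42 - VI6 - V/V - V43 - i

B-D#-G# has root G#, degree 1 in G# minor, so i6.
E-F##-A#-C#: fully diminished seventh chord on F## = scale degree 7 → viio42.
G#-B-E: major triad on E = scale degree 6 → VI6.
A#-C##-E#: chromatic; A# is V of V, so V/V.
A#-C#-D#-F##: root D# is the dominant; dominant seventh chord there is V43.
G#-B-D# has root G#, degree 1 in G# minor, so i.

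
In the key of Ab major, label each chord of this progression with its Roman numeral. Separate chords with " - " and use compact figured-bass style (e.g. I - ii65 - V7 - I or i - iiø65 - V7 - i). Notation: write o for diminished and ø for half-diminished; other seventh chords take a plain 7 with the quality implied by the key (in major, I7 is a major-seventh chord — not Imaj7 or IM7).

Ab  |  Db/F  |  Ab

Ab: major triad on Ab = scale degree 1 → I.
Db/F has root Db, degree 4 in Ab major, so IV6.
Ab has root Ab, degree 1 in Ab major, so I.

I - IV6 - I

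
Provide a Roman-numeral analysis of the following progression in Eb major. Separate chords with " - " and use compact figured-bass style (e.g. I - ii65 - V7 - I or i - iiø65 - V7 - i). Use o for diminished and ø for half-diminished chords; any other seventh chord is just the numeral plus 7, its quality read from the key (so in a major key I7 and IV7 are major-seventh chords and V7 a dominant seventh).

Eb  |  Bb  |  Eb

I - V - I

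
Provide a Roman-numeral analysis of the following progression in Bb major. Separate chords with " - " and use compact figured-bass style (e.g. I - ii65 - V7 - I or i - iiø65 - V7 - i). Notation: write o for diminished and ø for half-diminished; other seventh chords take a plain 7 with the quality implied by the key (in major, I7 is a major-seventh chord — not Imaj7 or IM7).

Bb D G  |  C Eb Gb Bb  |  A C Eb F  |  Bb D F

vi6 - iiø7 - V65 - I

Bb-D-G: root G is the submediant; minor triad there is vi6.
C-Eb-Gb-Bb is non-diatonic — iiø7, a mixture chord from Bb minor.
A-C-Eb-F: dominant seventh chord on F = scale degree 5 → V65.
Bb-D-F: major triad on Bb = scale degree 1 → I.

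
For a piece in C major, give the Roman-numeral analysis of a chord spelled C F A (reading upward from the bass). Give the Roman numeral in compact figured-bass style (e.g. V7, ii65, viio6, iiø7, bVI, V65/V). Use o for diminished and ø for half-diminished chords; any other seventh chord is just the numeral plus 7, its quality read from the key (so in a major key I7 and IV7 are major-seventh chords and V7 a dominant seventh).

IV64

The pitches F-A-C form a major triad rooted on F.
F is scale degree 4 in C major, and a major triad on that degree is written IV.
With C in the bass the chord is in second inversion, so the figured bass is 64.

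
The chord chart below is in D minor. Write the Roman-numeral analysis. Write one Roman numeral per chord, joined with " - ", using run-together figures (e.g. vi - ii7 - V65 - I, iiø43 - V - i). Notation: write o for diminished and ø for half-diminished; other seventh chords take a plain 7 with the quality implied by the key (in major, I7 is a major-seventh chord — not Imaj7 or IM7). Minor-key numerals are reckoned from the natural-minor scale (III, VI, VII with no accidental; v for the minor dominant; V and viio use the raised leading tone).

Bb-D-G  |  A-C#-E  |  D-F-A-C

iv6 - V - i7

Bb-D-G: root G is the subdominant; minor triad there is iv6.
A-C#-E has root A, degree 5 in D minor, so V.
D-F-A-C: minor seventh chord on D = scale degree 1 → i7.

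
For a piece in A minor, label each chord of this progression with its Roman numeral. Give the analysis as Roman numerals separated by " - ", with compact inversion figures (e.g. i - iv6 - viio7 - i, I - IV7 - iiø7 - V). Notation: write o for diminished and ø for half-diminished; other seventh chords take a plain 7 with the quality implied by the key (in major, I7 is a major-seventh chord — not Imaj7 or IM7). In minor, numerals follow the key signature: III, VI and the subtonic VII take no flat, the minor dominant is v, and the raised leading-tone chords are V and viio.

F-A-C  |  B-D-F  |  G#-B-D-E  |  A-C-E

F-A-C: major triad on F = scale degree 6 → VI.
B-D-F has root B, degree 2 in A minor, so iio.
G#-B-D-E has root E, degree 5 in A minor, so V65.
A-C-E has root A, degree 1 in A minor, so i.

VI - iio - V65 - i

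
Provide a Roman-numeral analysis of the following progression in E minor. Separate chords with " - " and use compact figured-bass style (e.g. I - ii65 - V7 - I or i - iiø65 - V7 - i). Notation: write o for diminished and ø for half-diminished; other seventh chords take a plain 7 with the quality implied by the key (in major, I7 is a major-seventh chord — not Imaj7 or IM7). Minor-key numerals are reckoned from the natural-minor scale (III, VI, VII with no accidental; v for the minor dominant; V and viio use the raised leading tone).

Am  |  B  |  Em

iv - V - i

Am has root A, degree 4 in E minor, so iv.
B has root B, degree 5 in E minor, so V.
Em: minor triad on E = scale degree 1 → i.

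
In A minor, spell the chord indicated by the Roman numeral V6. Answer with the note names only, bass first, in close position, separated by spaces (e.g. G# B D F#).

G# B E

In A minor, scale degree 5 is E. The dominant is major (leading tone raised), so V is a major triad.
Stacking thirds from E gives E-G#-B.
The figured bass 6 indicates first inversion, placing the third (G#) in the bass: G#-B-E.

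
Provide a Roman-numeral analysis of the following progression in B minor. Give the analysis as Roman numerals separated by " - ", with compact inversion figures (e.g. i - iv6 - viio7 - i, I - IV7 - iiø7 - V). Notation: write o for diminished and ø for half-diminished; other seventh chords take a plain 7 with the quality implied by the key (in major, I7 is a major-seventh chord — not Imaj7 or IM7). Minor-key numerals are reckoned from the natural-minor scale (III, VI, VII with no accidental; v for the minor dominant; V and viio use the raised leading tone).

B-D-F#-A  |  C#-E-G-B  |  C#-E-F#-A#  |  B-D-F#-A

i7 - iiø7 - V43 - i7

B-D-F#-A: minor seventh chord on B = scale degree 1 → i7.
C#-E-G-B has root C#, degree 2 in B minor, so iiø7.
C#-E-F#-A# has root F#, degree 5 in B minor, so V43.
B-D-F#-A has root B, degree 1 in B minor, so i7.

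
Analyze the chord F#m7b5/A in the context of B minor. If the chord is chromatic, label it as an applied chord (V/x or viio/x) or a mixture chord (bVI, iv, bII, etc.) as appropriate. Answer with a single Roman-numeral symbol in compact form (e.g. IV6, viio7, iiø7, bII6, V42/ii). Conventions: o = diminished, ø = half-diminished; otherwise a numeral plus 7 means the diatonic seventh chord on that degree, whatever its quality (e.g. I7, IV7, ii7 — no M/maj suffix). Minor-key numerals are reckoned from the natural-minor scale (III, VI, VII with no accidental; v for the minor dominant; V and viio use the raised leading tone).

viiø65/VI

The pitches F#-A-C-E form a half-diminished seventh chord rooted on F#.
F# sits a half step below G (VI in B minor); a diminished chord there is the applied leading-tone chord of VI.
With A in the bass the chord is in first inversion, so the figured bass is 65.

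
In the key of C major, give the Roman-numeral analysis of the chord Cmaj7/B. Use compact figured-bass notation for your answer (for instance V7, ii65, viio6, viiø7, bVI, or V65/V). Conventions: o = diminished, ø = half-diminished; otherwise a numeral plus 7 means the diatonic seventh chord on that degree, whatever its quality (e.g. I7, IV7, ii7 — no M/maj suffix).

I42

Stacked in thirds the chord is C-E-G-B: a major seventh chord on C.
In C major, C is the tonic; the diatonic major seventh chord there is I7.
With B in the bass the chord is in third inversion, so the figured bass is 42.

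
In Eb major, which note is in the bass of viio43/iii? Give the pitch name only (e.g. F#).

The applied chord viio43/iii is rooted on F#: F#-A-C-Eb.
The figure 43 means second inversion — the fifth is in the bass.

C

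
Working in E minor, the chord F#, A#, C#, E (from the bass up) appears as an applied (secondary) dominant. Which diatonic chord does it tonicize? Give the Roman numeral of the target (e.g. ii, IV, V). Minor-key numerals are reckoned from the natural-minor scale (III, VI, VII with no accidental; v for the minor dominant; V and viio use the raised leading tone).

The chord is a dominant seventh chord on F#.
A dominant resolves down a perfect fifth: F# → B. In E minor, B is scale degree 5, i.e. V.

V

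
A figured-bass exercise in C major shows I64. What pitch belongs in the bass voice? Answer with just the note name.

I in C major has root C; the chord is C-E-G.
The figure 64 means second inversion — the fifth is in the bass.

G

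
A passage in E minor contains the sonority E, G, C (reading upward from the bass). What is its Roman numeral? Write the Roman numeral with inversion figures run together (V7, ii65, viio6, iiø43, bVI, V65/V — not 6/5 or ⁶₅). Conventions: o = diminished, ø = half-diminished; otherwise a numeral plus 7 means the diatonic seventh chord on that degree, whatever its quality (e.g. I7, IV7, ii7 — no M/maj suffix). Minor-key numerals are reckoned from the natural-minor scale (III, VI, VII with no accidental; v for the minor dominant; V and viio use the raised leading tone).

VI6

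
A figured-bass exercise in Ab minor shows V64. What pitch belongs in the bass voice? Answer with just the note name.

V in Ab minor has root Eb; the chord is Eb-G-Bb.
The figure 64 means second inversion — the fifth is in the bass.

Bb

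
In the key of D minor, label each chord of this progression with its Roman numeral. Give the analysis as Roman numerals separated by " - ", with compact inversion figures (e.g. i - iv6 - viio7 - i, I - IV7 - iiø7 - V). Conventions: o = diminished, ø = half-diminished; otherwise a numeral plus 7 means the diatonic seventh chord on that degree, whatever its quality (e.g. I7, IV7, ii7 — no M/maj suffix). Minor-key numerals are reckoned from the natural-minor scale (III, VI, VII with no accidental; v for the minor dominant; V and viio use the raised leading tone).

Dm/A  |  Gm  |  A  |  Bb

Dm/A has root D, degree 1 in D minor, so i64.
Gm: minor triad on G = scale degree 4 → iv.
A: root A is the dominant; major triad there is V.
Bb: major triad on Bb = scale degree 6 → VI.

i64 - iv - V - VI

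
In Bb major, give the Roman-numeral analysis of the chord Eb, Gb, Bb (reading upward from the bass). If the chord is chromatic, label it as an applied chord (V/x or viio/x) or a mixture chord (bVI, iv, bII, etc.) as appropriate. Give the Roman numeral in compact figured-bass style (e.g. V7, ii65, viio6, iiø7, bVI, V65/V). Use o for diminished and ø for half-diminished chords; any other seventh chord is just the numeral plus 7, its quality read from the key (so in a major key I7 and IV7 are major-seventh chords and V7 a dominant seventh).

The pitches Eb-Gb-Bb form a minor triad rooted on Eb.
Eb is the fourth degree of Bb major. This is the minor subdominant, borrowed from the parallel minor.

iv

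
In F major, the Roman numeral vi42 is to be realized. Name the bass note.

C

vi in F major has root D; the chord is D-F-A-C.
The figure 42 means third inversion — the seventh is in the bass.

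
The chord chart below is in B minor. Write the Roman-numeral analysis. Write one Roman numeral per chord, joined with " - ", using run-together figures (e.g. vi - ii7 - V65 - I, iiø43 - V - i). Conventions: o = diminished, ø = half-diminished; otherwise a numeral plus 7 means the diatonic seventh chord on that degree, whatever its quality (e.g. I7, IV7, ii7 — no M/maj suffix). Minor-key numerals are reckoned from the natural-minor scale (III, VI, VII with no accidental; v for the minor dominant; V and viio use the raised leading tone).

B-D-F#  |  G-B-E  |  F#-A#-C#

B-D-F#: minor triad on B = scale degree 1 → i.
G-B-E: root E is the subdominant; minor triad there is iv6.
F#-A#-C#: major triad on F# = scale degree 5 → V.

i - iv6 - V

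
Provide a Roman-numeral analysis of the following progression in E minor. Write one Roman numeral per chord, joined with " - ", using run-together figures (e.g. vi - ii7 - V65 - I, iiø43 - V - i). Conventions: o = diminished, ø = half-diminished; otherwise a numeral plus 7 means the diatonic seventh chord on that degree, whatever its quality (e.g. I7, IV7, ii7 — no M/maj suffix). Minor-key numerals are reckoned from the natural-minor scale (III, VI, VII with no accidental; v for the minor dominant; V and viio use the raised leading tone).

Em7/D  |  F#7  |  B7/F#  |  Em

Em7/D has root E, degree 1 in E minor, so i42.
F#7: chromatic; F# is V of V, so V7/V.
B7/F#: root B is the dominant; dominant seventh chord there is V43.
Em: root E is the tonic; minor triad there is i.

i42 - V7/V - V43 - i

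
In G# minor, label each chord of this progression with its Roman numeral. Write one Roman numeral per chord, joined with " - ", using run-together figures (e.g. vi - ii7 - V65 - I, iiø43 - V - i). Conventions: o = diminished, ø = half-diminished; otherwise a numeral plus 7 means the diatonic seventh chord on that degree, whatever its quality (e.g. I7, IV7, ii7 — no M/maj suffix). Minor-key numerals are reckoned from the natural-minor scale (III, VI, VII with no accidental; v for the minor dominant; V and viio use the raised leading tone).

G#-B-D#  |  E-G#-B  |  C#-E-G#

i - VI - iv

G#-B-D# has root G#, degree 1 in G# minor, so i.
E-G#-B: major triad on E = scale degree 6 → VI.
C#-E-G# has root C#, degree 4 in G# minor, so iv.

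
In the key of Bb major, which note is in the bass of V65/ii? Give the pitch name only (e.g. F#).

The applied chord V65/ii is rooted on G: G-B-D-F.
The figure 65 means first inversion — the third is in the bass.

B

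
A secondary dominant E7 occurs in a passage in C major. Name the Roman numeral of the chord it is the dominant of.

vi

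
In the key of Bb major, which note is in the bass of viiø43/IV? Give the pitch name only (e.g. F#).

Ab

The applied chord viiø43/IV is rooted on D: D-F-Ab-C.
The figure 43 means second inversion — the fifth is in the bass.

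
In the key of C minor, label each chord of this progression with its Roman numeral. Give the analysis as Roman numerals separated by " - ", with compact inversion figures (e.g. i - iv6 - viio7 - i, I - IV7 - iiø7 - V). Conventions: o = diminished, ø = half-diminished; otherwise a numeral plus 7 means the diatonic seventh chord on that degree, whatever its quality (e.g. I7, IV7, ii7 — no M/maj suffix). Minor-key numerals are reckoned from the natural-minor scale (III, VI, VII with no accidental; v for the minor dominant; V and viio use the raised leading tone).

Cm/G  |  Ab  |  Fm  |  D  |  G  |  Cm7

i64 - VI - iv - V/V - V - i7

Cm/G: root C is the tonic; minor triad there is i64.
Ab has root Ab, degree 6 in C minor, so VI.
Fm: root F is the subdominant; minor triad there is iv.
D: chromatic; D is V of V, so V/V.
G: root G is the dominant; major triad there is V.
Cm7 has root C, degree 1 in C minor, so i7.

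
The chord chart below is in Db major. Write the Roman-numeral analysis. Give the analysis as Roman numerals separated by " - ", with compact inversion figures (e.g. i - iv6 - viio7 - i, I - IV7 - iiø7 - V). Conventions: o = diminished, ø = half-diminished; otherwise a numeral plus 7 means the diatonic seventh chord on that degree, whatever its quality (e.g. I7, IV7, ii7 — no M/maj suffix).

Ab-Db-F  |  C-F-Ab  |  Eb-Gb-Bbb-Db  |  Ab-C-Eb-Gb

I64 - iii64 - iiø7 - V7

Ab-Db-F: root Db is the tonic; major triad there is I64.
C-F-Ab has root F, degree 3 in Db major, so iii64.
Eb-Gb-Bbb-Db: Eb with this quality isn't in the key; it's iiø7, borrowed from the parallel minor.
Ab-C-Eb-Gb has root Ab, degree 5 in Db major, so V7.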